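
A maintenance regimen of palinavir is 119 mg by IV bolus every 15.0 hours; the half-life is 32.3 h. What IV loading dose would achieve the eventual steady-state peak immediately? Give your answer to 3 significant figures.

432 mg

k = ln 2 / 32.3 = 0.02146 h⁻¹
Accumulation ratio R = 1 / (1 − e^(−kτ)) = 1 / (1 − e^(−0.02146×15.0)) = 1 / (1 − 0.7248) = 3.633
Loading dose = maintenance dose × R = 119 × 3.633 ≈ 432 mg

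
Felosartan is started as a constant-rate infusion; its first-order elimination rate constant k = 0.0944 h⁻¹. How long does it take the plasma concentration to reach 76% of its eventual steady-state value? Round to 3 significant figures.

15.1 hours

f = 1 − e^(−kt)  ⇒  t = −ln(1 − f) / k
t = −ln(1 − 0.76) / 0.09440 = 1.427 / 0.09440 ≈ 15.1 hours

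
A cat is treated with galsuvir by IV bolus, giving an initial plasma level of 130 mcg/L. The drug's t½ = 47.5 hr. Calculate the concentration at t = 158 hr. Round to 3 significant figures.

13.0 mcg/L

k = ln 2 / 47.5 = 0.01459 hr⁻¹
C(t) = C₀ e^(−kt) = 130 × e^(−0.01459 × 158) = 130 × e^(−2.306) = 130 × 0.09970 ≈ 13.0 mcg/L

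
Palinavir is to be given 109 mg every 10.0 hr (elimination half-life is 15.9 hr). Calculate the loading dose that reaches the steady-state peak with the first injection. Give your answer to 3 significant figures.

308 mg

k = ln 2 / 15.9 = 0.04359 hr⁻¹
Accumulation ratio R = 1 / (1 − e^(−kτ)) = 1 / (1 − e^(−0.04359×10.0)) = 1 / (1 − 0.6467) = 2.830
Loading dose = maintenance dose × R = 109 × 2.830 ≈ 308 mg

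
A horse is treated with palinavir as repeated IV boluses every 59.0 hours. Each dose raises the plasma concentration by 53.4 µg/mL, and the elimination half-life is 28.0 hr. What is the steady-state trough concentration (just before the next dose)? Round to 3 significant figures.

k = ln 2 / 28.0 = 0.02476 hr⁻¹
Fraction remaining after one interval: e^(−kτ) = e^(−0.02476 × 59.0) = 0.2321
R = 1 / (1 − 0.2321) = 1.302
Css,max = 53.4 × 1.302 = 69.54 µg/mL
Css,min = Css,max × e^(−kτ) = 69.54 × 0.2321 ≈ 16.1 µg/mL

16.1 µg/mL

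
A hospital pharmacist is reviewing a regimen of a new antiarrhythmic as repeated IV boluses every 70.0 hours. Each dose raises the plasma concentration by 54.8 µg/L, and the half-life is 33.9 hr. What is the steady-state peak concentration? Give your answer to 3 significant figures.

k = ln 2 / 33.9 = 0.02045 hr⁻¹
Fraction remaining after one interval: e^(−kτ) = e^(−0.02045 × 70.0) = 0.2390
R = 1 / (1 − 0.2390) = 1.314
Css,max = 54.8 × 1.314 ≈ 72.0 µg/L

72.0 µg/L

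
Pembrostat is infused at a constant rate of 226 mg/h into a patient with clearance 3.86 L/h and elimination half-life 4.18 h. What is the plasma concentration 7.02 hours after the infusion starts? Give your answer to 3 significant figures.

Css = rate / CL = 226 / 3.86 = 58.55 mg/L
k = ln 2 / 4.18 = 0.1658 h⁻¹
C(t) = Css (1 − e^(−kt)) = 58.55 × (1 − e^(−1.164)) = 58.55 × 0.6878 ≈ 40.3 mg/L

40.3 mg/L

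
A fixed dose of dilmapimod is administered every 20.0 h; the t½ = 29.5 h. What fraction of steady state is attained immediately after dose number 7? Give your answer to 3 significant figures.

k = ln 2 / 29.5 = 0.02350 h⁻¹
f_n = 1 − e^(−nkτ) = 1 − e^(−7 × 0.02350 × 20.0) = 1 − e^(−3.290) = 1 − 0.03727 ≈ 0.963

0.963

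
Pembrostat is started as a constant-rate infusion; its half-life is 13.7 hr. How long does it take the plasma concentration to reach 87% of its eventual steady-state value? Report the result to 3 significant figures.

k = ln 2 / 13.7 = 0.05059 hr⁻¹
f = 1 − e^(−kt)  ⇒  t = −ln(1 − f) / k
t = −ln(1 − 0.87) / 0.05059 = 2.040 / 0.05059 ≈ 40.3 hours

40.3 hours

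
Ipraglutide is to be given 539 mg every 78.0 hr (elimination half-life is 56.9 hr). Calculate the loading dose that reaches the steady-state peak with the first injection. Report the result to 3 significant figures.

879 mg

k = ln 2 / 56.9 = 0.01218 hr⁻¹
Accumulation ratio R = 1 / (1 − e^(−kτ)) = 1 / (1 − e^(−0.01218×78.0)) = 1 / (1 − 0.3867) = 1.630
Loading dose = maintenance dose × R = 539 × 1.630 ≈ 879 mg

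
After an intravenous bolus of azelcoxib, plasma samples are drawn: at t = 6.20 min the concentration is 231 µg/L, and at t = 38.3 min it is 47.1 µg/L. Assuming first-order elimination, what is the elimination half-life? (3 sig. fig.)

k = ln(C₁/C₂) / (t₂ − t₁) = ln(231/47.1) / (38.3 − 6.20)
  = 1.590 / 32.10 = 0.04954 min⁻¹
t½ = ln 2 / k = ln 2 / 0.04954 ≈ 14.0 minutes

14.0 minutes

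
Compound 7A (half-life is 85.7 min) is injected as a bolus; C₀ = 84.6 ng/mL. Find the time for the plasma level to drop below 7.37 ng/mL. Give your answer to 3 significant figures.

k = ln 2 / 85.7 = 0.008088 min⁻¹
C(t) = C₀ e^(−kt)  ⇒  t = ln(C₀/C) / k
t = ln(84.6/7.37) / 0.008088 = 2.441 / 0.008088 ≈ 302 minutes

302 minutes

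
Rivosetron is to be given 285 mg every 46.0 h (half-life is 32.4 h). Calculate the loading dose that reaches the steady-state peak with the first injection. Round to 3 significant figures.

455 mg

k = ln 2 / 32.4 = 0.02139 h⁻¹
Accumulation ratio R = 1 / (1 − e^(−kτ)) = 1 / (1 − e^(−0.02139×46.0)) = 1 / (1 − 0.3738) = 1.597
Loading dose = maintenance dose × R = 285 × 1.597 ≈ 455 mg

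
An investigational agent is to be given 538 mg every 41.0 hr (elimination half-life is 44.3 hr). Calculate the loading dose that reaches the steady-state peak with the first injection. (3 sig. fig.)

1140 mg

k = ln 2 / 44.3 = 0.01565 hr⁻¹
Accumulation ratio R = 1 / (1 − e^(−kτ)) = 1 / (1 − e^(−0.01565×41.0)) = 1 / (1 − 0.5265) = 2.112
Loading dose = maintenance dose × R = 538 × 2.112 ≈ 1140 mg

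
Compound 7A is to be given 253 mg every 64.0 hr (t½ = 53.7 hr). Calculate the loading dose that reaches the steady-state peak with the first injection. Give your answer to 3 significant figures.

k = ln 2 / 53.7 = 0.01291 hr⁻¹
Accumulation ratio R = 1 / (1 − e^(−kτ)) = 1 / (1 − e^(−0.01291×64.0)) = 1 / (1 − 0.4378) = 1.779
Loading dose = maintenance dose × R = 253 × 1.779 ≈ 450 mg

450 mg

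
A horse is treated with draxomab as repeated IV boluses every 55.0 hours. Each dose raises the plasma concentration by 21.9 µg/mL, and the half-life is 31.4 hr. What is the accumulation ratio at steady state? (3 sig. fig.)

k = ln 2 / 31.4 = 0.02207 hr⁻¹
Fraction remaining after one interval: e^(−kτ) = e^(−0.02207 × 55.0) = 0.2970
R = 1 / (1 − 0.2970) = 1 / 0.7030 ≈ 1.42

1.42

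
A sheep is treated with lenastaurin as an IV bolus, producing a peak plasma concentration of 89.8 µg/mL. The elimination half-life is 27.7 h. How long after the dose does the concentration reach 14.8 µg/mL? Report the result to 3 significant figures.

k = ln 2 / 27.7 = 0.02502 h⁻¹
C(t) = C₀ e^(−kt)  ⇒  t = ln(C₀/C) / k
t = ln(89.8/14.8) / 0.02502 = 1.803 / 0.02502 ≈ 72.1 hours

72.1 hours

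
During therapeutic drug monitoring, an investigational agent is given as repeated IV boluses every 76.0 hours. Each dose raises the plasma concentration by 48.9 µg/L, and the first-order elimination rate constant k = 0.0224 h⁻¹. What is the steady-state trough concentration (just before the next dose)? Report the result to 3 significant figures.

Fraction remaining after one interval: e^(−kτ) = e^(−0.02240 × 76.0) = 0.1822
R = 1 / (1 − 0.1822) = 1.223
Css,max = 48.9 × 1.223 = 59.80 µg/L
Css,min = Css,max × e^(−kτ) = 59.80 × 0.1822 ≈ 10.9 µg/L

10.9 µg/L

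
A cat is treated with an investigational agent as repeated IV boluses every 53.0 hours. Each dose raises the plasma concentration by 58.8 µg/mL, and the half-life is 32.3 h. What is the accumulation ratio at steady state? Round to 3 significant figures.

k = ln 2 / 32.3 = 0.02146 h⁻¹
Fraction remaining after one interval: e^(−kτ) = e^(−0.02146 × 53.0) = 0.3207
R = 1 / (1 − 0.3207) = 1 / 0.6793 ≈ 1.47

1.47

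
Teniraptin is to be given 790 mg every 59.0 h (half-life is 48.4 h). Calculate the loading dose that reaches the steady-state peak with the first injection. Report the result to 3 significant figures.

1380 mg

k = ln 2 / 48.4 = 0.01432 h⁻¹
Accumulation ratio R = 1 / (1 − e^(−kτ)) = 1 / (1 − e^(−0.01432×59.0)) = 1 / (1 − 0.4296) = 1.753
Loading dose = maintenance dose × R = 790 × 1.753 ≈ 1380 mg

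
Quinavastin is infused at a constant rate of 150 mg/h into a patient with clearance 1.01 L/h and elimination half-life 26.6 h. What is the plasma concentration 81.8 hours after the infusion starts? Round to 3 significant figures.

131 mg/L

Css = rate / CL = 150 / 1.01 = 148.5 mg/L
k = ln 2 / 26.6 = 0.02606 h⁻¹
C(t) = Css (1 − e^(−kt)) = 148.5 × (1 − e^(−2.132)) = 148.5 × 0.8813 ≈ 131 mg/L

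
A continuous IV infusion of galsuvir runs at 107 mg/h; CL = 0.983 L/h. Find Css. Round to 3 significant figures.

Css = infusion rate / CL = 107 / 0.983 ≈ 109 µg/mL

109 µg/mL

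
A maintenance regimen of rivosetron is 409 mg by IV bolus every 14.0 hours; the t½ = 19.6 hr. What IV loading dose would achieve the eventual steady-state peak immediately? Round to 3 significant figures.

1050 mg

k = ln 2 / 19.6 = 0.03536 hr⁻¹
Accumulation ratio R = 1 / (1 − e^(−kτ)) = 1 / (1 − e^(−0.03536×14.0)) = 1 / (1 − 0.6095) = 2.561
Loading dose = maintenance dose × R = 409 × 2.561 ≈ 1050 mg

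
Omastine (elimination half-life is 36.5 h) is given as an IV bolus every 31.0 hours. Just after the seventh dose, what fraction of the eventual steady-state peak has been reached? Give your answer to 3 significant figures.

k = ln 2 / 36.5 = 0.01899 h⁻¹
f_n = 1 − e^(−nkτ) = 1 − e^(−7 × 0.01899 × 31.0) = 1 − e^(−4.121) = 1 − 0.01623 ≈ 0.984

0.984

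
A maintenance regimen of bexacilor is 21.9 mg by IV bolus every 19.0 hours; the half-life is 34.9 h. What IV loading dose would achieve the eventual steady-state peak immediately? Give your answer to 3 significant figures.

69.7 mg

k = ln 2 / 34.9 = 0.01986 h⁻¹
Accumulation ratio R = 1 / (1 − e^(−kτ)) = 1 / (1 − e^(−0.01986×19.0)) = 1 / (1 − 0.6857) = 3.181
Loading dose = maintenance dose × R = 21.9 × 3.181 ≈ 69.7 mg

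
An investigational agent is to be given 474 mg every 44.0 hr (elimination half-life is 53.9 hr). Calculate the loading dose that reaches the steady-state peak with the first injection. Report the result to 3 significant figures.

k = ln 2 / 53.9 = 0.01286 hr⁻¹
Accumulation ratio R = 1 / (1 − e^(−kτ)) = 1 / (1 − e^(−0.01286×44.0)) = 1 / (1 − 0.5679) = 2.314
Loading dose = maintenance dose × R = 474 × 2.314 ≈ 1100 mg

1100 mg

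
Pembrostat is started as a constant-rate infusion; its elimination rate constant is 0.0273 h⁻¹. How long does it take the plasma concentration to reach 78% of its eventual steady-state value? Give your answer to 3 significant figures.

55.5 hours

f = 1 − e^(−kt)  ⇒  t = −ln(1 − f) / k
t = −ln(1 − 0.78) / 0.02730 = 1.514 / 0.02730 ≈ 55.5 hours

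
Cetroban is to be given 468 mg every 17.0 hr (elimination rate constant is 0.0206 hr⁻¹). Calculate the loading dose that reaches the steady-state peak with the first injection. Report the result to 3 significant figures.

1580 mg

Accumulation ratio R = 1 / (1 − e^(−kτ)) = 1 / (1 − e^(−0.02060×17.0)) = 1 / (1 − 0.7045) = 3.385
Loading dose = maintenance dose × R = 468 × 3.385 ≈ 1580 mg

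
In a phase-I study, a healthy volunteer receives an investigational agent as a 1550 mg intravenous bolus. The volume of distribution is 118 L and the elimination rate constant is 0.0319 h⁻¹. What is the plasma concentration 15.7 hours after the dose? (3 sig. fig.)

C₀ = dose / V = 1550 / 118 = 13.14 mg/L
C(t) = C₀ e^(−kt) = 13.14 × e^(−0.03190 × 15.7) = 13.14 × e^(−0.5008) = 13.14 × 0.6060 ≈ 7.96 mg/L

7.96 mg/L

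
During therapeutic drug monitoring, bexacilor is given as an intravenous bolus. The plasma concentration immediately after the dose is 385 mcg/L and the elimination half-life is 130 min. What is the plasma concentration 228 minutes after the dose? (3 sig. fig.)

k = ln 2 / 130 = 0.005332 min⁻¹
228 min is 1.754 half-lives, so C = 385 × (1/2)^1.754 = 385 × 0.2965 ≈ 114 mcg/L

114 mcg/L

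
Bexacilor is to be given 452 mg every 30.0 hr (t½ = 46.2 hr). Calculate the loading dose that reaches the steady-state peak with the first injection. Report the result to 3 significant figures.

1250 mg

k = ln 2 / 46.2 = 0.01500 hr⁻¹
Accumulation ratio R = 1 / (1 − e^(−kτ)) = 1 / (1 − e^(−0.01500×30.0)) = 1 / (1 − 0.6376) = 2.759
Loading dose = maintenance dose × R = 452 × 2.759 ≈ 1250 mg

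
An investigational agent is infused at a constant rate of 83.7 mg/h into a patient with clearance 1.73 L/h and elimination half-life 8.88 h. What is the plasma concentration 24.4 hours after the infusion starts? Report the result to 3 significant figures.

Css = rate / CL = 83.7 / 1.73 = 48.38 mg/L
k = ln 2 / 8.88 = 0.07806 h⁻¹
C(t) = Css (1 − e^(−kt)) = 48.38 × (1 − e^(−1.905)) = 48.38 × 0.8511 ≈ 41.2 mg/L

41.2 mg/L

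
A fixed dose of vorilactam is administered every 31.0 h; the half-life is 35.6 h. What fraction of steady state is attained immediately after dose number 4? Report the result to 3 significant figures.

0.911

k = ln 2 / 35.6 = 0.01947 h⁻¹
f_n = 1 − e^(−nkτ) = 1 − e^(−4 × 0.01947 × 31.0) = 1 − e^(−2.414) = 1 − 0.08943 ≈ 0.911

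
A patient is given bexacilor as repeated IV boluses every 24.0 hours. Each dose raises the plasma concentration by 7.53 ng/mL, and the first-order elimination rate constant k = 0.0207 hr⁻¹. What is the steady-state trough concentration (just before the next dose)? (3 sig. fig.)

11.7 ng/mL

Fraction remaining after one interval: e^(−kτ) = e^(−0.02070 × 24.0) = 0.6085
R = 1 / (1 − 0.6085) = 2.554
Css,max = 7.53 × 2.554 = 19.23 ng/mL
Css,min = Css,max × e^(−kτ) = 19.23 × 0.6085 ≈ 11.7 ng/mL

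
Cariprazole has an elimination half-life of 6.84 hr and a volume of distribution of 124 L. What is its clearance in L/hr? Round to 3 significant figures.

12.6 L/hr

k = ln 2 / t½ = ln 2 / 6.84 = 0.1013 hr⁻¹
CL = k · V = 0.1013 × 124 ≈ 12.6 L/hr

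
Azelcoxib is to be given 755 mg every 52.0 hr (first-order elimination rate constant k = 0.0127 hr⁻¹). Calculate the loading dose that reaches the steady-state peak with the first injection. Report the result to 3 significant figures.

Accumulation ratio R = 1 / (1 − e^(−kτ)) = 1 / (1 − e^(−0.01270×52.0)) = 1 / (1 − 0.5166) = 2.069
Loading dose = maintenance dose × R = 755 × 2.069 ≈ 1560 mg

1560 mg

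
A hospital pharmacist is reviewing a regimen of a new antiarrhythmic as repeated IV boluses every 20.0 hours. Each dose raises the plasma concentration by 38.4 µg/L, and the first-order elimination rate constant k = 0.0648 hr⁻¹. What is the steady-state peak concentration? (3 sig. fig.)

52.9 µg/L

Fraction remaining after one interval: e^(−kτ) = e^(−0.06480 × 20.0) = 0.2736
R = 1 / (1 − 0.2736) = 1.377
Css,max = 38.4 × 1.377 ≈ 52.9 µg/L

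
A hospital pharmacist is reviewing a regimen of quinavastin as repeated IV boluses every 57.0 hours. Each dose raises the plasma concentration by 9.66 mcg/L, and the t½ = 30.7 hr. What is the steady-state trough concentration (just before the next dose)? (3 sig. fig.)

3.68 mcg/L

k = ln 2 / 30.7 = 0.02258 hr⁻¹
Fraction remaining after one interval: e^(−kτ) = e^(−0.02258 × 57.0) = 0.2761
R = 1 / (1 − 0.2761) = 1.381
Css,max = 9.66 × 1.381 = 13.34 mcg/L
Css,min = Css,max × e^(−kτ) = 13.34 × 0.2761 ≈ 3.68 mcg/L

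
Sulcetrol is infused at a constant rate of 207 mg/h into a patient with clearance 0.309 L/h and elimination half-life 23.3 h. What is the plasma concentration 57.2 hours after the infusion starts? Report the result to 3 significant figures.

Css = rate / CL = 207 / 0.309 = 669.9 mg/L
k = ln 2 / 23.3 = 0.02975 h⁻¹
C(t) = Css (1 − e^(−kt)) = 669.9 × (1 − e^(−1.702)) = 669.9 × 0.8176 ≈ 548 mg/L

548 mg/L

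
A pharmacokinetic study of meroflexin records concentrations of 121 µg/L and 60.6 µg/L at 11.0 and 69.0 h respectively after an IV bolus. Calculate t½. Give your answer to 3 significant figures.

k = ln(C₁/C₂) / (t₂ − t₁) = ln(121/60.6) / (69.0 − 11.0)
  = 0.6915 / 58.00 = 0.01192 h⁻¹
t½ = ln 2 / k = ln 2 / 0.01192 ≈ 58.1 hours

58.1 hours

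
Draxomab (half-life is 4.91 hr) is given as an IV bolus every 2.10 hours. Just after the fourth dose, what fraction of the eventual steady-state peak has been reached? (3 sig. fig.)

k = ln 2 / 4.91 = 0.1412 hr⁻¹
f_n = 1 − e^(−nkτ) = 1 − e^(−4 × 0.1412 × 2.10) = 1 − e^(−1.186) = 1 − 0.3055 ≈ 0.695

0.695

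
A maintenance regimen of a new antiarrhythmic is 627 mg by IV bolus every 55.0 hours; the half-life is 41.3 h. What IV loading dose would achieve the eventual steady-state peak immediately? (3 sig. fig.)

1040 mg

k = ln 2 / 41.3 = 0.01678 h⁻¹
Accumulation ratio R = 1 / (1 − e^(−kτ)) = 1 / (1 − e^(−0.01678×55.0)) = 1 / (1 − 0.3973) = 1.659
Loading dose = maintenance dose × R = 627 × 1.659 ≈ 1040 mg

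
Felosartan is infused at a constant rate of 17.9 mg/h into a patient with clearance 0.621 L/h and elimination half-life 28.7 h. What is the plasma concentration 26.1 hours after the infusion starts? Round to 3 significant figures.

Css = rate / CL = 17.9 / 0.621 = 28.82 µg/mL
k = ln 2 / 28.7 = 0.02415 h⁻¹
C(t) = Css (1 − e^(−kt)) = 28.82 × (1 − e^(−0.6304)) = 28.82 × 0.4676 ≈ 13.5 µg/mL

13.5 µg/mL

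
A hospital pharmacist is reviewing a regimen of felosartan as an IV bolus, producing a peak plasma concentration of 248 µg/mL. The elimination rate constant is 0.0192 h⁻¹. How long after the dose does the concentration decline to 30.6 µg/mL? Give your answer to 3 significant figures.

C(t) = C₀ e^(−kt)  ⇒  t = ln(C₀/C) / k
t = ln(248/30.6) / 0.01920 = 2.092 / 0.01920 ≈ 109 hours

109 hours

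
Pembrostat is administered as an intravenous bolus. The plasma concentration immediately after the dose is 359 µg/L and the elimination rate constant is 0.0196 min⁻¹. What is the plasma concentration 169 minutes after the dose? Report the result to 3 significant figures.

C(t) = C₀ e^(−kt) = 359 × e^(−0.01960 × 169) = 359 × e^(−3.312) = 359 × 0.03643 ≈ 13.1 µg/L

13.1 µg/L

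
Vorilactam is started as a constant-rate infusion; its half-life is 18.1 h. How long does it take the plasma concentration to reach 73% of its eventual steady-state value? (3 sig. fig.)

k = ln 2 / 18.1 = 0.03830 h⁻¹
f = 1 − e^(−kt)  ⇒  t = −ln(1 − f) / k
t = −ln(1 − 0.73) / 0.03830 = 1.309 / 0.03830 ≈ 34.2 hours

34.2 hours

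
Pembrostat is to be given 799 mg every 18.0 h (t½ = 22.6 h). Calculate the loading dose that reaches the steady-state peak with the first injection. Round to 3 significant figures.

1880 mg

k = ln 2 / 22.6 = 0.03067 h⁻¹
Accumulation ratio R = 1 / (1 − e^(−kτ)) = 1 / (1 − e^(−0.03067×18.0)) = 1 / (1 − 0.5758) = 2.357
Loading dose = maintenance dose × R = 799 × 2.357 ≈ 1880 mg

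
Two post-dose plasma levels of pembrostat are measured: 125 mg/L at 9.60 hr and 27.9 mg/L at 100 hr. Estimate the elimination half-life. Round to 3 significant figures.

k = ln(C₁/C₂) / (t₂ − t₁) = ln(125/27.9) / (100 − 9.60)
  = 1.500 / 90.40 = 0.01659 hr⁻¹
t½ = ln 2 / k = ln 2 / 0.01659 ≈ 41.8 hours

41.8 hours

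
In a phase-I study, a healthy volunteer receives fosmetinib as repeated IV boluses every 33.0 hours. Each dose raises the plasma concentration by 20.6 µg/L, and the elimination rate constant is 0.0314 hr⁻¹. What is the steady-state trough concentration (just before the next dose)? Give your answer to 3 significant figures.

11.3 µg/L

Fraction remaining after one interval: e^(−kτ) = e^(−0.03140 × 33.0) = 0.3548
R = 1 / (1 − 0.3548) = 1.550
Css,max = 20.6 × 1.550 = 31.93 µg/L
Css,min = Css,max × e^(−kτ) = 31.93 × 0.3548 ≈ 11.3 µg/L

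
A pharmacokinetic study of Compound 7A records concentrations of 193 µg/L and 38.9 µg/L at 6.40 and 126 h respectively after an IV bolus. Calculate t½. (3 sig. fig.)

51.8 hours

k = ln(C₁/C₂) / (t₂ − t₁) = ln(193/38.9) / (126 − 6.40)
  = 1.602 / 119.6 = 0.01339 h⁻¹
t½ = ln 2 / k = ln 2 / 0.01339 ≈ 51.8 hours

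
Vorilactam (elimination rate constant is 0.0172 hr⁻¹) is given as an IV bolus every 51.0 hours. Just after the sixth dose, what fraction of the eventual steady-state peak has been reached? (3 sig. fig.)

f_n = 1 − e^(−nkτ) = 1 − e^(−6 × 0.01720 × 51.0) = 1 − e^(−5.263) = 1 − 0.005179 ≈ 0.995

0.995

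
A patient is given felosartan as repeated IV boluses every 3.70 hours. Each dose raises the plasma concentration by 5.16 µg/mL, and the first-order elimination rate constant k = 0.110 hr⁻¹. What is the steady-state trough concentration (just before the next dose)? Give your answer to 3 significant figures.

Fraction remaining after one interval: e^(−kτ) = e^(−0.1100 × 3.70) = 0.6656
R = 1 / (1 − 0.6656) = 2.991
Css,max = 5.16 × 2.991 = 15.43 µg/mL
Css,min = Css,max × e^(−kτ) = 15.43 × 0.6656 ≈ 10.3 µg/mL

10.3 µg/mL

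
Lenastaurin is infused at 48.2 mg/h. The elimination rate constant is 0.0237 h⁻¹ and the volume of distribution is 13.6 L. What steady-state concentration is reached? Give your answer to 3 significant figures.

150 µg/mL

CL = k · V = 0.0237 × 13.6 = 0.3223 L/h
Css = rate / CL = 48.2 / 0.3223 ≈ 150 µg/mL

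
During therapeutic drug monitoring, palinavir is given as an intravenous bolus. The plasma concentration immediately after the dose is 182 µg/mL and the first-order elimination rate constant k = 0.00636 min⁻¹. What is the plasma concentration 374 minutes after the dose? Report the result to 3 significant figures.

16.9 µg/mL

C(t) = C₀ e^(−kt) = 182 × e^(−0.006360 × 374) = 182 × e^(−2.379) = 182 × 0.09268 ≈ 16.9 µg/mL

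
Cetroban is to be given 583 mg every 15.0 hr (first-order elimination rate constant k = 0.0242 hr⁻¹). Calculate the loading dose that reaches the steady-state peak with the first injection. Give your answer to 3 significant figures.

1920 mg

Accumulation ratio R = 1 / (1 − e^(−kτ)) = 1 / (1 − e^(−0.02420×15.0)) = 1 / (1 − 0.6956) = 3.285
Loading dose = maintenance dose × R = 583 × 3.285 ≈ 1920 mg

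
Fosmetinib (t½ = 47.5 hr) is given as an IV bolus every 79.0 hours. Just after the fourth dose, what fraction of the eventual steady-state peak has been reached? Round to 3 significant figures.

k = ln 2 / 47.5 = 0.01459 hr⁻¹
f_n = 1 − e^(−nkτ) = 1 − e^(−4 × 0.01459 × 79.0) = 1 − e^(−4.611) = 1 − 0.009939 ≈ 0.990

0.990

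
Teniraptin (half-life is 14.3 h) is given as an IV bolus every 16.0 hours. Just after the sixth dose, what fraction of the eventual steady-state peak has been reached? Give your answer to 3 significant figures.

0.990

k = ln 2 / 14.3 = 0.04847 h⁻¹
f_n = 1 − e^(−nkτ) = 1 − e^(−6 × 0.04847 × 16.0) = 1 − e^(−4.653) = 1 − 0.009530 ≈ 0.990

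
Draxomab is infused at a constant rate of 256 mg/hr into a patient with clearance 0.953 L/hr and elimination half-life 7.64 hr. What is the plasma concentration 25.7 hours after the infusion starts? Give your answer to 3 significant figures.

Css = rate / CL = 256 / 0.953 = 268.6 mg/L
k = ln 2 / 7.64 = 0.09073 hr⁻¹
C(t) = Css (1 − e^(−kt)) = 268.6 × (1 − e^(−2.332)) = 268.6 × 0.9029 ≈ 243 mg/L

243 mg/L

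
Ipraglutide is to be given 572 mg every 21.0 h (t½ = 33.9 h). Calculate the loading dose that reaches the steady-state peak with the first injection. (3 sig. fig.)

k = ln 2 / 33.9 = 0.02045 h⁻¹
Accumulation ratio R = 1 / (1 − e^(−kτ)) = 1 / (1 − e^(−0.02045×21.0)) = 1 / (1 − 0.6509) = 2.865
Loading dose = maintenance dose × R = 572 × 2.865 ≈ 1640 mg

1640 mg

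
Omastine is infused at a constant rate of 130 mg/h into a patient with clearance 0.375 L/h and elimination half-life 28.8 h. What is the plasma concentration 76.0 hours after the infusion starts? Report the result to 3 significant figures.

Css = rate / CL = 130 / 0.375 = 346.7 µg/mL
k = ln 2 / 28.8 = 0.02407 h⁻¹
C(t) = Css (1 − e^(−kt)) = 346.7 × (1 − e^(−1.829)) = 346.7 × 0.8394 ≈ 291 µg/mL

291 µg/mL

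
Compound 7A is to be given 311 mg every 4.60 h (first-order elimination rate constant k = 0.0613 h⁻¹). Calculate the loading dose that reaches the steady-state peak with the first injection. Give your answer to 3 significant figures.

1270 mg

Accumulation ratio R = 1 / (1 − e^(−kτ)) = 1 / (1 − e^(−0.06130×4.60)) = 1 / (1 − 0.7543) = 4.070
Loading dose = maintenance dose × R = 311 × 4.070 ≈ 1270 mg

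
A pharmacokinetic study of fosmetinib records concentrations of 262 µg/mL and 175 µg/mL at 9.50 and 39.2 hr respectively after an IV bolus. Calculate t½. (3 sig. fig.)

51.0 hours

k = ln(C₁/C₂) / (t₂ − t₁) = ln(262/175) / (39.2 − 9.50)
  = 0.4036 / 29.70 = 0.01359 hr⁻¹
t½ = ln 2 / k = ln 2 / 0.01359 ≈ 51.0 hours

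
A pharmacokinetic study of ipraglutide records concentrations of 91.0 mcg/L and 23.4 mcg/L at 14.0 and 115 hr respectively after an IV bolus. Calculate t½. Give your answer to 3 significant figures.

51.5 hours

k = ln(C₁/C₂) / (t₂ − t₁) = ln(91.0/23.4) / (115 − 14.0)
  = 1.358 / 101.0 = 0.01345 hr⁻¹
t½ = ln 2 / k = ln 2 / 0.01345 ≈ 51.5 hours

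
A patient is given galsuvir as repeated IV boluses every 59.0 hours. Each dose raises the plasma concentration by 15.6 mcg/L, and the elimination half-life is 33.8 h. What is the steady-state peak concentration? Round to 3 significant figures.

k = ln 2 / 33.8 = 0.02051 h⁻¹
Fraction remaining after one interval: e^(−kτ) = e^(−0.02051 × 59.0) = 0.2982
R = 1 / (1 − 0.2982) = 1.425
Css,max = 15.6 × 1.425 ≈ 22.2 mcg/L

22.2 mcg/L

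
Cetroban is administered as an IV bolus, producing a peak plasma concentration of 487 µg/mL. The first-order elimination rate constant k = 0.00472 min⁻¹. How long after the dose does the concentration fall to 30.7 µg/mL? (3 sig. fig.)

586 minutes

C(t) = C₀ e^(−kt)  ⇒  t = ln(C₀/C) / k
t = ln(487/30.7) / 0.004720 = 2.764 / 0.004720 ≈ 586 minutes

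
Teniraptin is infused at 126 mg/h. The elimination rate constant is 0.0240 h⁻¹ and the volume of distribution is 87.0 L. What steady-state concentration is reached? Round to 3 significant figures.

CL = k · V = 0.0240 × 87.0 = 2.088 L/h
Css = rate / CL = 126 / 2.088 ≈ 60.3 µg/mL

60.3 µg/mL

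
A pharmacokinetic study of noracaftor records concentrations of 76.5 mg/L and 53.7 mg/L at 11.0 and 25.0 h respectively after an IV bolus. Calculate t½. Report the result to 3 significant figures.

27.4 hours

k = ln(C₁/C₂) / (t₂ − t₁) = ln(76.5/53.7) / (25.0 − 11.0)
  = 0.3539 / 14.00 = 0.02528 h⁻¹
t½ = ln 2 / k = ln 2 / 0.02528 ≈ 27.4 hours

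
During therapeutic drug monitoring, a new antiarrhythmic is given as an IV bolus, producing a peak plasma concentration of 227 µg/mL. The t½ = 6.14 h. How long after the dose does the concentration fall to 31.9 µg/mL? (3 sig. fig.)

k = ln 2 / 6.14 = 0.1129 h⁻¹
C(t) = C₀ e^(−kt)  ⇒  t = ln(C₀/C) / k
t = ln(227/31.9) / 0.1129 = 1.962 / 0.1129 ≈ 17.4 hours

17.4 hours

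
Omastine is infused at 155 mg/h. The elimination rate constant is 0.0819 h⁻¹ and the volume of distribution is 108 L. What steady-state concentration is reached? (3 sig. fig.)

CL = k · V = 0.0819 × 108 = 8.845 L/h
Css = rate / CL = 155 / 8.845 ≈ 17.5 µg/mL

17.5 µg/mL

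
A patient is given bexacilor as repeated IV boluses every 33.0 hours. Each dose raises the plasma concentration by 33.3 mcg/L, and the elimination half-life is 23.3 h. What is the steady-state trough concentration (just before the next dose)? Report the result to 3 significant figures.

20.0 mcg/L

k = ln 2 / 23.3 = 0.02975 h⁻¹
Fraction remaining after one interval: e^(−kτ) = e^(−0.02975 × 33.0) = 0.3747
R = 1 / (1 − 0.3747) = 1.599
Css,max = 33.3 × 1.599 = 53.25 mcg/L
Css,min = Css,max × e^(−kτ) = 53.25 × 0.3747 ≈ 20.0 mcg/L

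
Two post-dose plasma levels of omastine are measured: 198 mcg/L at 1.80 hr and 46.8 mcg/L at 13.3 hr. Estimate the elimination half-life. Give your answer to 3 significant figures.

5.53 hours

k = ln(C₁/C₂) / (t₂ − t₁) = ln(198/46.8) / (13.3 − 1.80)
  = 1.442 / 11.50 = 0.1254 hr⁻¹
t½ = ln 2 / k = ln 2 / 0.1254 ≈ 5.53 hours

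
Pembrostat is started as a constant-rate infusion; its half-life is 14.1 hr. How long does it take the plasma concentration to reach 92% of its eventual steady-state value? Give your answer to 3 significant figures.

51.4 hours

k = ln 2 / 14.1 = 0.04916 hr⁻¹
f = 1 − e^(−kt)  ⇒  t = −ln(1 − f) / k
t = −ln(1 − 0.92) / 0.04916 = 2.526 / 0.04916 ≈ 51.4 hours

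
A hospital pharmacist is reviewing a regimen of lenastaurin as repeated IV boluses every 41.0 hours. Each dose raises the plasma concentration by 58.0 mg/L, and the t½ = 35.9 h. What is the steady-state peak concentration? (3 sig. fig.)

k = ln 2 / 35.9 = 0.01931 h⁻¹
Fraction remaining after one interval: e^(−kτ) = e^(−0.01931 × 41.0) = 0.4531
R = 1 / (1 − 0.4531) = 1.829
Css,max = 58.0 × 1.829 ≈ 106 mg/L

106 mg/L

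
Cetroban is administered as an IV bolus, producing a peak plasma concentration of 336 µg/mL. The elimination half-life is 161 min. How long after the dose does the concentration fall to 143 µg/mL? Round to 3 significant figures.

198 minutes

k = ln 2 / 161 = 0.004305 min⁻¹
C(t) = C₀ e^(−kt)  ⇒  t = ln(C₀/C) / k
t = ln(336/143) / 0.004305 = 0.8543 / 0.004305 ≈ 198 minutes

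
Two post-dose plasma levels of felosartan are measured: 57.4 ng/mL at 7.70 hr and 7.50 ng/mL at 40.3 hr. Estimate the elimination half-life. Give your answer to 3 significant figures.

k = ln(C₁/C₂) / (t₂ − t₁) = ln(57.4/7.50) / (40.3 − 7.70)
  = 2.035 / 32.60 = 0.06243 hr⁻¹
t½ = ln 2 / k = ln 2 / 0.06243 ≈ 11.1 hours

11.1 hours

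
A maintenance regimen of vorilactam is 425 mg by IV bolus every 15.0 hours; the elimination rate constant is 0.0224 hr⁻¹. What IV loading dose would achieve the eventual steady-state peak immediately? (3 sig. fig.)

1490 mg

Accumulation ratio R = 1 / (1 − e^(−kτ)) = 1 / (1 − e^(−0.02240×15.0)) = 1 / (1 − 0.7146) = 3.504
Loading dose = maintenance dose × R = 425 × 3.504 ≈ 1490 mg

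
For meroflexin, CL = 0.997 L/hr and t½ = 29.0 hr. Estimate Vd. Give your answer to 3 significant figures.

k = ln 2 / t½ = ln 2 / 29.0 = 0.02390 hr⁻¹
V = CL / k = 0.997 / 0.02390 ≈ 41.7 L

41.7 L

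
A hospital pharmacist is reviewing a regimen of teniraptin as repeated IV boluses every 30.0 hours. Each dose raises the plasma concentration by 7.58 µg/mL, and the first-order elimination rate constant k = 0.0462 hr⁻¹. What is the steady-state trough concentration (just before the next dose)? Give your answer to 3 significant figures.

Fraction remaining after one interval: e^(−kτ) = e^(−0.04620 × 30.0) = 0.2501
R = 1 / (1 − 0.2501) = 1.333
Css,max = 7.58 × 1.333 = 10.11 µg/mL
Css,min = Css,max × e^(−kτ) = 10.11 × 0.2501 ≈ 2.53 µg/mL

2.53 µg/mL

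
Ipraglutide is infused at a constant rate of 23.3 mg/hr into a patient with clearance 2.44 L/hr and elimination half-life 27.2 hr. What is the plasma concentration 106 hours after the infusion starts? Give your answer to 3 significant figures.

Css = rate / CL = 23.3 / 2.44 = 9.549 µg/mL
k = ln 2 / 27.2 = 0.02548 hr⁻¹
C(t) = Css (1 − e^(−kt)) = 9.549 × (1 − e^(−2.701)) = 9.549 × 0.9329 ≈ 8.91 µg/mL

8.91 µg/mL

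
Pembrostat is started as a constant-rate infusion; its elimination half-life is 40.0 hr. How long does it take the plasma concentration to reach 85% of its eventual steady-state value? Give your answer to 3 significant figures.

k = ln 2 / 40.0 = 0.01733 hr⁻¹
f = 1 − e^(−kt)  ⇒  t = −ln(1 − f) / k
t = −ln(1 − 0.85) / 0.01733 = 1.897 / 0.01733 ≈ 109 hours

109 hours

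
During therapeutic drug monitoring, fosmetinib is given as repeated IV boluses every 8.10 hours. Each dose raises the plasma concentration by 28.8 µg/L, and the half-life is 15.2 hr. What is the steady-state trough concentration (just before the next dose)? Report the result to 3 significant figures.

k = ln 2 / 15.2 = 0.04560 hr⁻¹
Fraction remaining after one interval: e^(−kτ) = e^(−0.04560 × 8.10) = 0.6912
R = 1 / (1 − 0.6912) = 3.238
Css,max = 28.8 × 3.238 = 93.25 µg/L
Css,min = Css,max × e^(−kτ) = 93.25 × 0.6912 ≈ 64.5 µg/L

64.5 µg/L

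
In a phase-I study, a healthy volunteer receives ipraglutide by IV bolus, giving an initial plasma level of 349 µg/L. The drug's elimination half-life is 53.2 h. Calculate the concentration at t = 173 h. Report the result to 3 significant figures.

k = ln 2 / 53.2 = 0.01303 h⁻¹
173 h is 3.252 half-lives, so C = 349 × (1/2)^3.252 = 349 × 0.1050 ≈ 36.6 µg/L

36.6 µg/L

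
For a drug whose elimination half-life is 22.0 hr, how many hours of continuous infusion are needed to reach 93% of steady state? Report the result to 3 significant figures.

84.4 hours

k = ln 2 / 22.0 = 0.03151 hr⁻¹
f = 1 − e^(−kt)  ⇒  t = −ln(1 − f) / k
t = −ln(1 − 0.93) / 0.03151 = 2.659 / 0.03151 ≈ 84.4 hours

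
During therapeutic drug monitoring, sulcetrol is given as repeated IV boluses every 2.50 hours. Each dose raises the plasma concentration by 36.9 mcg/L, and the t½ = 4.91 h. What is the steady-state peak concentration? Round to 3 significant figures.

k = ln 2 / 4.91 = 0.1412 h⁻¹
Fraction remaining after one interval: e^(−kτ) = e^(−0.1412 × 2.50) = 0.7026
R = 1 / (1 − 0.7026) = 3.363
Css,max = 36.9 × 3.363 ≈ 124 mcg/L

124 mcg/L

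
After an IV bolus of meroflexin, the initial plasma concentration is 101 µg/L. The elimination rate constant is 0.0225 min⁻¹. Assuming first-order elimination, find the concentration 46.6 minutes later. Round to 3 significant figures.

C(t) = C₀ e^(−kt) = 101 × e^(−0.02250 × 46.6) = 101 × e^(−1.048) = 101 × 0.3505 ≈ 35.4 µg/L

35.4 µg/L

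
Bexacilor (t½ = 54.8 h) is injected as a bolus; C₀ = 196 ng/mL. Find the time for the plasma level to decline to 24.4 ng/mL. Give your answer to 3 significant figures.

k = ln 2 / 54.8 = 0.01265 h⁻¹
C(t) = C₀ e^(−kt)  ⇒  t = ln(C₀/C) / k
t = ln(196/24.4) / 0.01265 = 2.084 / 0.01265 ≈ 165 hours

165 hours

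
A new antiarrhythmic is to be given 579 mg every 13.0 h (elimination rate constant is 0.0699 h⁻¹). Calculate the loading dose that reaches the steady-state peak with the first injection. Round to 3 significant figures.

Accumulation ratio R = 1 / (1 − e^(−kτ)) = 1 / (1 − e^(−0.06990×13.0)) = 1 / (1 − 0.4030) = 1.675
Loading dose = maintenance dose × R = 579 × 1.675 ≈ 970 mg

970 mg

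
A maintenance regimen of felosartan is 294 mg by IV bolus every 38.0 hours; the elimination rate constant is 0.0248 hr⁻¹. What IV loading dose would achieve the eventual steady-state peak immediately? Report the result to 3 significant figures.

482 mg

Accumulation ratio R = 1 / (1 − e^(−kτ)) = 1 / (1 − e^(−0.02480×38.0)) = 1 / (1 − 0.3897) = 1.639
Loading dose = maintenance dose × R = 294 × 1.639 ≈ 482 mg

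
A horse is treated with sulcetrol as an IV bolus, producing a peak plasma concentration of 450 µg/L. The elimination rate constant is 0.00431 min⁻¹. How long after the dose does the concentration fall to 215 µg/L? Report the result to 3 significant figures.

171 minutes

C(t) = C₀ e^(−kt)  ⇒  t = ln(C₀/C) / k
t = ln(450/215) / 0.004310 = 0.7386 / 0.004310 ≈ 171 minutes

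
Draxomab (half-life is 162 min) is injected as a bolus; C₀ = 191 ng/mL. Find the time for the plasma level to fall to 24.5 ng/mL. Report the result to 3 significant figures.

k = ln 2 / 162 = 0.004279 min⁻¹
C(t) = C₀ e^(−kt)  ⇒  t = ln(C₀/C) / k
t = ln(191/24.5) / 0.004279 = 2.054 / 0.004279 ≈ 480 minutes

480 minutes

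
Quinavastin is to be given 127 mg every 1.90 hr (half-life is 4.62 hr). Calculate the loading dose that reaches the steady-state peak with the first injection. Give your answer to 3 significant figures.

k = ln 2 / 4.62 = 0.1500 hr⁻¹
Accumulation ratio R = 1 / (1 − e^(−kτ)) = 1 / (1 − e^(−0.1500×1.90)) = 1 / (1 − 0.7520) = 4.032
Loading dose = maintenance dose × R = 127 × 4.032 ≈ 512 mg

512 mg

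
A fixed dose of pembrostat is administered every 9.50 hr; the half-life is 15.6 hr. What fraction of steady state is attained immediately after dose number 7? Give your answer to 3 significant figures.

0.948

k = ln 2 / 15.6 = 0.04443 hr⁻¹
f_n = 1 − e^(−nkτ) = 1 − e^(−7 × 0.04443 × 9.50) = 1 − e^(−2.955) = 1 − 0.05209 ≈ 0.948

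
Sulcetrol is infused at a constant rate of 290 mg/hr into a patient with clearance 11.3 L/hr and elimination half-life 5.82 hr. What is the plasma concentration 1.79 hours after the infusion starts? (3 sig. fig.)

Css = rate / CL = 290 / 11.3 = 25.66 mg/L
k = ln 2 / 5.82 = 0.1191 hr⁻¹
C(t) = Css (1 − e^(−kt)) = 25.66 × (1 − e^(−0.2132)) = 25.66 × 0.1920 ≈ 4.93 mg/L

4.93 mg/L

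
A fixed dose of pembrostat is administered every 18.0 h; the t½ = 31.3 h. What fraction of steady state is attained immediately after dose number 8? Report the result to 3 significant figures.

k = ln 2 / 31.3 = 0.02215 h⁻¹
f_n = 1 − e^(−nkτ) = 1 − e^(−8 × 0.02215 × 18.0) = 1 − e^(−3.189) = 1 − 0.04122 ≈ 0.959

0.959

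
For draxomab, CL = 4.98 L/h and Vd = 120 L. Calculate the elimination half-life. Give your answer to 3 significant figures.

k = CL / V = 4.98 / 120 = 0.04150 h⁻¹
t½ = ln 2 / k = ln 2 / 0.04150 ≈ 16.7 hours

16.7 hours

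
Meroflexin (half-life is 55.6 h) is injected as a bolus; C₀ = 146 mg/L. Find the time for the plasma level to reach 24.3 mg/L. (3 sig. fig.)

144 hours

k = ln 2 / 55.6 = 0.01247 h⁻¹
C(t) = C₀ e^(−kt)  ⇒  t = ln(C₀/C) / k
t = ln(146/24.3) / 0.01247 = 1.793 / 0.01247 ≈ 144 hours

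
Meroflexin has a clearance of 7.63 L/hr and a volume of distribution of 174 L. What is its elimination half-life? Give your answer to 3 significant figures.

k = CL / V = 7.63 / 174 = 0.04385 hr⁻¹
t½ = ln 2 / k = ln 2 / 0.04385 ≈ 15.8 hours

15.8 hours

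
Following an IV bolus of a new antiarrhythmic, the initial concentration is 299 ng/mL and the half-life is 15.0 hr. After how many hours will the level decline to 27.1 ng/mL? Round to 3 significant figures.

52.0 hours

k = ln 2 / 15.0 = 0.04621 hr⁻¹
C(t) = C₀ e^(−kt)  ⇒  t = ln(C₀/C) / k
t = ln(299/27.1) / 0.04621 = 2.401 / 0.04621 ≈ 52.0 hours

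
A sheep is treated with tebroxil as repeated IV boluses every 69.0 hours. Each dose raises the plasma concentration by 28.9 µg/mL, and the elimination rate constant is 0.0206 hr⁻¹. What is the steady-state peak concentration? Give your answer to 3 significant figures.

38.1 µg/mL

Fraction remaining after one interval: e^(−kτ) = e^(−0.02060 × 69.0) = 0.2414
R = 1 / (1 − 0.2414) = 1.318
Css,max = 28.9 × 1.318 ≈ 38.1 µg/mL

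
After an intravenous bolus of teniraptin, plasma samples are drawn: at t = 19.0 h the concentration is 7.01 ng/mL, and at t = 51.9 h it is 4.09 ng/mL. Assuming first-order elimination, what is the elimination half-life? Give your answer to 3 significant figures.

k = ln(C₁/C₂) / (t₂ − t₁) = ln(7.01/4.09) / (51.9 − 19.0)
  = 0.5388 / 32.90 = 0.01638 h⁻¹
t½ = ln 2 / k = ln 2 / 0.01638 ≈ 42.3 hours

42.3 hours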